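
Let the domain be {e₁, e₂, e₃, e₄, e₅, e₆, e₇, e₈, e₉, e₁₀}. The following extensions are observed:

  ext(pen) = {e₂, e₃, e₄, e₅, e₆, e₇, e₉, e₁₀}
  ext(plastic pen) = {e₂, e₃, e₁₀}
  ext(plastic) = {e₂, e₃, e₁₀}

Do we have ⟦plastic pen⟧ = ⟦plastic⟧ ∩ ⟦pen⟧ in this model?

yes

⟦plastic⟧ ∩ ⟦pen⟧ = {e₂, e₃, e₁₀} ∩ {e₂, e₃, e₄, e₅, e₆, e₇, e₉, e₁₀} = {e₂, e₃, e₁₀}
Observed ⟦plastic pen⟧ = {e₂, e₃, e₁₀}.
These coincide, so the modifier is intersective here.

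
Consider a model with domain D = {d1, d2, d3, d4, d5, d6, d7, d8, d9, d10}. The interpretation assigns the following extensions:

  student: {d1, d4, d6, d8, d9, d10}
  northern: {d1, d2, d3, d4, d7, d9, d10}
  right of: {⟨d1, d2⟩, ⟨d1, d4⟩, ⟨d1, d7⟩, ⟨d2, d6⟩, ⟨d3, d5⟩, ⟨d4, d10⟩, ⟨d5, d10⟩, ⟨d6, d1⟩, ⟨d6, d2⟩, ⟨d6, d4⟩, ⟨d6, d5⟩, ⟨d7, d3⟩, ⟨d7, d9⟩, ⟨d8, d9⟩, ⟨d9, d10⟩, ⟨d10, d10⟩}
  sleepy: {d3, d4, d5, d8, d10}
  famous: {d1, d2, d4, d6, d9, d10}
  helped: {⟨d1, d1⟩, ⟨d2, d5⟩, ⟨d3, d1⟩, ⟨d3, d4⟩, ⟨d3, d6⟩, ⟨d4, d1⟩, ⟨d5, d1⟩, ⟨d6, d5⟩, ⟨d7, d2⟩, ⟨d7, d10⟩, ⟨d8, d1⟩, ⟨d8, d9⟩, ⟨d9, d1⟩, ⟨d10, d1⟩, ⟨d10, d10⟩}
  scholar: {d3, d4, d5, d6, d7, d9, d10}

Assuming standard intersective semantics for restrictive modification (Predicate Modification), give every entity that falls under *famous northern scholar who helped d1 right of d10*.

⟦who helped d1⟧ = {x : ⟨x, d1⟩ ∈ ⟦helped⟧} = {d1, d3, d4, d5, d8, d9, d10}
⟦right of d10⟧ = {x : ⟨x, d10⟩ ∈ ⟦right of⟧} = {d4, d5, d9, d10}
⟦scholar⟧ = {d3, d4, d5, d6, d7, d9, d10}
… ∩ ⟦who helped d1⟧ = {d3, d4, d5, d6, d7, d9, d10} ∩ {d1, d3, d4, d5, d8, d9, d10} = {d3, d4, d5, d9, d10}
… ∩ ⟦right of d10⟧ = {d3, d4, d5, d9, d10} ∩ {d4, d5, d9, d10} = {d4, d5, d9, d10}
… ∩ ⟦famous⟧ = {d4, d5, d9, d10} ∩ {d1, d2, d4, d6, d9, d10} = {d4, d9, d10}
… ∩ ⟦northern⟧ = {d4, d9, d10} ∩ {d1, d2, d3, d4, d7, d9, d10} = {d4, d9, d10}
So ⟦famous northern scholar who helped d1 right of d10⟧ = {d4, d9, d10}.

{d4, d9, d10}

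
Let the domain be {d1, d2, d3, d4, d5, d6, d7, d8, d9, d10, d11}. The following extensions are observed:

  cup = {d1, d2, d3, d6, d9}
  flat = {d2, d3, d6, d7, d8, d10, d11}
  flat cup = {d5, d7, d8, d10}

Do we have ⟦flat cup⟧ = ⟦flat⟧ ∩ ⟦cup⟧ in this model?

⟦flat⟧ ∩ ⟦cup⟧ = {d2, d3, d6, d7, d8, d10, d11} ∩ {d1, d2, d3, d6, d9} = {d2, d3, d6}
Observed ⟦flat cup⟧ = {d5, d7, d8, d10}.
These differ, so the modifier is not intersective in this model.

no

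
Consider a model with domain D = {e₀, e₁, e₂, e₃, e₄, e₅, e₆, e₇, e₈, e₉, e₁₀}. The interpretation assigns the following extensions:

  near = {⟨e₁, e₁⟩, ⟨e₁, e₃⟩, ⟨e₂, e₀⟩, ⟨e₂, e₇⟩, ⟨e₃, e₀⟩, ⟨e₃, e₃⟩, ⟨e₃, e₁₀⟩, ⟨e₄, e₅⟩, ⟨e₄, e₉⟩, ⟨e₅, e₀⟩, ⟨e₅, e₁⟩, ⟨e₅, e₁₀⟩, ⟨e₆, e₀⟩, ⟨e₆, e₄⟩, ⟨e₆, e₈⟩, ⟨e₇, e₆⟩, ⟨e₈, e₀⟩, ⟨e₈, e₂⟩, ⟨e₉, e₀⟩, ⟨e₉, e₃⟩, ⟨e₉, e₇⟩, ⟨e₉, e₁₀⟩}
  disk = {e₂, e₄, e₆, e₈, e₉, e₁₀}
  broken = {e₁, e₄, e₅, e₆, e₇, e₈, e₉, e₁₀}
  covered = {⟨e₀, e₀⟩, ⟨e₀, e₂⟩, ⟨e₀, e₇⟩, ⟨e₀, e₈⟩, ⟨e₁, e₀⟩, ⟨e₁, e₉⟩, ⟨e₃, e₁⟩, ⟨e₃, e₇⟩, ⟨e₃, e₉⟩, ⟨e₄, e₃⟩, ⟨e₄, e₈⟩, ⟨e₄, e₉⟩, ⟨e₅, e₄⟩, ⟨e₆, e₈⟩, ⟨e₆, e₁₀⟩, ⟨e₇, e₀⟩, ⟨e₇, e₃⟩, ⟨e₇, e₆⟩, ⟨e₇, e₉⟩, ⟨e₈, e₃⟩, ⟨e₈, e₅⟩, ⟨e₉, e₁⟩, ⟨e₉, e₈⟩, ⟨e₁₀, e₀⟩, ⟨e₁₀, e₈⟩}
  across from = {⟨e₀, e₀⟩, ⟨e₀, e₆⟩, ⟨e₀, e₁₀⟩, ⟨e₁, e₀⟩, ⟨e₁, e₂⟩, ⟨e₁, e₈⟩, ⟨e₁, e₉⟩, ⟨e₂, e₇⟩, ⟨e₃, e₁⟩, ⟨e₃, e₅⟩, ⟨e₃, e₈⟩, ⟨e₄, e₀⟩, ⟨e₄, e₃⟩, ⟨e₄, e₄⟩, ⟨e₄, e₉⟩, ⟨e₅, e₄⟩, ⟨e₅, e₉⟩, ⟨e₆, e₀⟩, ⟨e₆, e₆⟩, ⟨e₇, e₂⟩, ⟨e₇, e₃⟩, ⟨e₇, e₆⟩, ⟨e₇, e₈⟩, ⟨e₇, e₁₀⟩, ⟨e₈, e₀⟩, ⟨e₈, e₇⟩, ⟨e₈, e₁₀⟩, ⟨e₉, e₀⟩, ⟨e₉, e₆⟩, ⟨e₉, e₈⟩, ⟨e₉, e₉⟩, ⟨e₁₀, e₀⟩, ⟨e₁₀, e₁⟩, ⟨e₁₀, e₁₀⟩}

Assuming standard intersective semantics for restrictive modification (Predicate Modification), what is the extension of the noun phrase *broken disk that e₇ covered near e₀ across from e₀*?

{e₆, e₉}

⟦that e₇ covered⟧ = {x : ⟨e₇, x⟩ ∈ ⟦covered⟧} = {e₀, e₃, e₆, e₉}
⟦near e₀⟧ = {x : ⟨x, e₀⟩ ∈ ⟦near⟧} = {e₂, e₃, e₅, e₆, e₈, e₉}
⟦across from e₀⟧ = {x : ⟨x, e₀⟩ ∈ ⟦across from⟧} = {e₀, e₁, e₄, e₆, e₈, e₉, e₁₀}
⟦disk⟧ = {e₂, e₄, e₆, e₈, e₉, e₁₀}
… ∩ ⟦that e₇ covered⟧ = {e₂, e₄, e₆, e₈, e₉, e₁₀} ∩ {e₀, e₃, e₆, e₉} = {e₆, e₉}
… ∩ ⟦near e₀⟧ = {e₆, e₉} ∩ {e₂, e₃, e₅, e₆, e₈, e₉} = {e₆, e₉}
… ∩ ⟦across from e₀⟧ = {e₆, e₉} ∩ {e₀, e₁, e₄, e₆, e₈, e₉, e₁₀} = {e₆, e₉}
… ∩ ⟦broken⟧ = {e₆, e₉} ∩ {e₁, e₄, e₅, e₆, e₇, e₈, e₉, e₁₀} = {e₆, e₉}
So ⟦broken disk that e₇ covered near e₀ across from e₀⟧ = {e₆, e₉}.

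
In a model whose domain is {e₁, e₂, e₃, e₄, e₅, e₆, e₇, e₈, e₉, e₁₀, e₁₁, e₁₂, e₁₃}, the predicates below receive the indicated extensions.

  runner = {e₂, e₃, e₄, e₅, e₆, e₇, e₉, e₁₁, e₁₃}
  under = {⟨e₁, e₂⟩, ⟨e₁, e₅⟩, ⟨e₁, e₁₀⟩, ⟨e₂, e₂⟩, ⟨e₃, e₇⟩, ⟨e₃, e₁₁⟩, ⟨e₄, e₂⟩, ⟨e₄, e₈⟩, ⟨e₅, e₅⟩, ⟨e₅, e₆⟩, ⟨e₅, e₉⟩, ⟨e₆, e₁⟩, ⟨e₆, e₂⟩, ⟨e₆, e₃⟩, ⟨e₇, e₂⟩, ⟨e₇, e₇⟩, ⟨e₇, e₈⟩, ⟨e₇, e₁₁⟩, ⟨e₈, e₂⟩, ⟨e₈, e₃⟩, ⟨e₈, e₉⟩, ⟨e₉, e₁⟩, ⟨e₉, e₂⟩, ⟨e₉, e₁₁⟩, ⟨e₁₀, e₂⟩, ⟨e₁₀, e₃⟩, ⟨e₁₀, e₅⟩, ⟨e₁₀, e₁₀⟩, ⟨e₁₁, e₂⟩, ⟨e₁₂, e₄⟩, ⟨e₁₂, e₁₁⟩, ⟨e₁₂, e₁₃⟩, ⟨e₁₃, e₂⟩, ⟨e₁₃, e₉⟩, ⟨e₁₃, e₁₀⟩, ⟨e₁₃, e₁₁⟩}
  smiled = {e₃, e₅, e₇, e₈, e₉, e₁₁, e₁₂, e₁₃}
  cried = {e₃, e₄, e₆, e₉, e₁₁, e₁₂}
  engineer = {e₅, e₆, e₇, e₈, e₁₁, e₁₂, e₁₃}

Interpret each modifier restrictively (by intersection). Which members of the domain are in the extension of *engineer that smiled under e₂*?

⟦that smiled⟧ = ⟦smiled⟧ = {e₃, e₅, e₇, e₈, e₉, e₁₁, e₁₂, e₁₃}
⟦under e₂⟧ = {x : ⟨x, e₂⟩ ∈ ⟦under⟧} = {e₁, e₂, e₄, e₆, e₇, e₈, e₉, e₁₀, e₁₁, e₁₃}
⟦engineer⟧ = {e₅, e₆, e₇, e₈, e₁₁, e₁₂, e₁₃}
… ∩ ⟦that smiled⟧ = {e₅, e₆, e₇, e₈, e₁₁, e₁₂, e₁₃} ∩ {e₃, e₅, e₇, e₈, e₉, e₁₁, e₁₂, e₁₃} = {e₅, e₇, e₈, e₁₁, e₁₂, e₁₃}
… ∩ ⟦under e₂⟧ = {e₅, e₇, e₈, e₁₁, e₁₂, e₁₃} ∩ {e₁, e₂, e₄, e₆, e₇, e₈, e₉, e₁₀, e₁₁, e₁₃} = {e₇, e₈, e₁₁, e₁₃}
So ⟦engineer that smiled under e₂⟧ = {e₇, e₈, e₁₁, e₁₃}.

{e₇, e₈, e₁₁, e₁₃}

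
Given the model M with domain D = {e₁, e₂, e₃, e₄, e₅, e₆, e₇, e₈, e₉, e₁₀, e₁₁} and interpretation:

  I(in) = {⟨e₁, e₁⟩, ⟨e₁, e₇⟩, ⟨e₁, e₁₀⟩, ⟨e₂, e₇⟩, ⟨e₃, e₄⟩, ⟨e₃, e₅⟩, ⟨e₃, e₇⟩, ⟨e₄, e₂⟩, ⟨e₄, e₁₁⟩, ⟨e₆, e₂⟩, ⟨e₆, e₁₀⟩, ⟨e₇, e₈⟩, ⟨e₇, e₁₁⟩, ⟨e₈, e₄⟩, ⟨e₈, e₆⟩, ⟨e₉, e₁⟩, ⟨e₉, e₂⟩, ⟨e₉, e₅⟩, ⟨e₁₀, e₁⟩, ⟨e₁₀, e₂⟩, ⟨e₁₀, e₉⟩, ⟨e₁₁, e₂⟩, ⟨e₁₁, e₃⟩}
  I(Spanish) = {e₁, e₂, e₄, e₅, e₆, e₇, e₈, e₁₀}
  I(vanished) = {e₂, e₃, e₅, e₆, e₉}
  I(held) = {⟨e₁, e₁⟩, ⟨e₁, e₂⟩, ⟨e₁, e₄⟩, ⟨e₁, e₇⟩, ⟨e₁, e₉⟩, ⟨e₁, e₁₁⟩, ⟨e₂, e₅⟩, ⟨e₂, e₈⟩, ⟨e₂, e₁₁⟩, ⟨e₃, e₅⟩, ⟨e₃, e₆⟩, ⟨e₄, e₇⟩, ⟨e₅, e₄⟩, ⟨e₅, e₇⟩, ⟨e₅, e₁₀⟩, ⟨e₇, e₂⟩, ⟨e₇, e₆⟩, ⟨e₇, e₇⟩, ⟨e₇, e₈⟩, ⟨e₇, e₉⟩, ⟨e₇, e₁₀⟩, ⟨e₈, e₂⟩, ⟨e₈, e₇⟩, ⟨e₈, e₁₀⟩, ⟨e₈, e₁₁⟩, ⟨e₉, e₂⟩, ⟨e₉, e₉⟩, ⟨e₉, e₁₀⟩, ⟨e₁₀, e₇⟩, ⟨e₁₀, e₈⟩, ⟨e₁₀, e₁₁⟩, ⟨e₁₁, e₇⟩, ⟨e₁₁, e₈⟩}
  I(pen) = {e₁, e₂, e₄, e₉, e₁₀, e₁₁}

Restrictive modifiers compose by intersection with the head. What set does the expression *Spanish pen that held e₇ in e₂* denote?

{e₄, e₁₀}

⟦that held e₇⟧ = {x : ⟨x, e₇⟩ ∈ ⟦held⟧} = {e₁, e₄, e₅, e₇, e₈, e₁₀, e₁₁}
⟦in e₂⟧ = {x : ⟨x, e₂⟩ ∈ ⟦in⟧} = {e₄, e₆, e₉, e₁₀, e₁₁}
⟦pen⟧ = {e₁, e₂, e₄, e₉, e₁₀, e₁₁}
… ∩ ⟦that held e₇⟧ = {e₁, e₂, e₄, e₉, e₁₀, e₁₁} ∩ {e₁, e₄, e₅, e₇, e₈, e₁₀, e₁₁} = {e₁, e₄, e₁₀, e₁₁}
… ∩ ⟦in e₂⟧ = {e₁, e₄, e₁₀, e₁₁} ∩ {e₄, e₆, e₉, e₁₀, e₁₁} = {e₄, e₁₀, e₁₁}
… ∩ ⟦Spanish⟧ = {e₄, e₁₀, e₁₁} ∩ {e₁, e₂, e₄, e₅, e₆, e₇, e₈, e₁₀} = {e₄, e₁₀}
So ⟦Spanish pen that held e₇ in e₂⟧ = {e₄, e₁₀}.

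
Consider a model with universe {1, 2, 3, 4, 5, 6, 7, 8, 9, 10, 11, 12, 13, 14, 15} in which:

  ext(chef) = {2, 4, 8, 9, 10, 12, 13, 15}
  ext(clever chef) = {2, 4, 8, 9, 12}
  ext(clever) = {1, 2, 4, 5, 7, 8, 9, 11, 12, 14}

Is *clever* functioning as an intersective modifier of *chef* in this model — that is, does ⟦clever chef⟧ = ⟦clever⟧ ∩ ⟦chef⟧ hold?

⟦clever⟧ ∩ ⟦chef⟧ = {1, 2, 4, 5, 7, 8, 9, 11, 12, 14} ∩ {2, 4, 8, 9, 10, 12, 13, 15} = {2, 4, 8, 9, 12}
Observed ⟦clever chef⟧ = {2, 4, 8, 9, 12}.
These coincide, so the modifier is intersective here.

yes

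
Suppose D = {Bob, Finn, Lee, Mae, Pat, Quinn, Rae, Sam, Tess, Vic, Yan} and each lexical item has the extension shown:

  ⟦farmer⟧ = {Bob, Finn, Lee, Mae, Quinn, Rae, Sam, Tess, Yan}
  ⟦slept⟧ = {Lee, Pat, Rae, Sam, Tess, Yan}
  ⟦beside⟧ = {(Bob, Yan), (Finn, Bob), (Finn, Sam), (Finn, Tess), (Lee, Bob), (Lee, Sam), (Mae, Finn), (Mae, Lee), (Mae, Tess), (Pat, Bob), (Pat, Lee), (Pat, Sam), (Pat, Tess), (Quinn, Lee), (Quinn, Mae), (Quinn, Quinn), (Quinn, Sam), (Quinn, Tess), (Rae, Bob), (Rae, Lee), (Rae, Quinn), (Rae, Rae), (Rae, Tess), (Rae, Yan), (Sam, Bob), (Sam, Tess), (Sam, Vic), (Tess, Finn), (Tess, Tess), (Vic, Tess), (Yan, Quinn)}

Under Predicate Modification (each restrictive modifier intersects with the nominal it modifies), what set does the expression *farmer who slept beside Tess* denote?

⟦who slept⟧ = ⟦slept⟧ = {Lee, Pat, Rae, Sam, Tess, Yan}
⟦beside Tess⟧ = {x : ⟨x, Tess⟩ ∈ ⟦beside⟧} = {Finn, Mae, Pat, Quinn, Rae, Sam, Tess, Vic}
⟦farmer⟧ = {Bob, Finn, Lee, Mae, Quinn, Rae, Sam, Tess, Yan}
… ∩ ⟦who slept⟧ = {Bob, Finn, Lee, Mae, Quinn, Rae, Sam, Tess, Yan} ∩ {Lee, Pat, Rae, Sam, Tess, Yan} = {Lee, Rae, Sam, Tess, Yan}
… ∩ ⟦beside Tess⟧ = {Lee, Rae, Sam, Tess, Yan} ∩ {Finn, Mae, Pat, Quinn, Rae, Sam, Tess, Vic} = {Rae, Sam, Tess}
So ⟦farmer who slept beside Tess⟧ = {Rae, Sam, Tess}.

{Rae, Sam, Tess}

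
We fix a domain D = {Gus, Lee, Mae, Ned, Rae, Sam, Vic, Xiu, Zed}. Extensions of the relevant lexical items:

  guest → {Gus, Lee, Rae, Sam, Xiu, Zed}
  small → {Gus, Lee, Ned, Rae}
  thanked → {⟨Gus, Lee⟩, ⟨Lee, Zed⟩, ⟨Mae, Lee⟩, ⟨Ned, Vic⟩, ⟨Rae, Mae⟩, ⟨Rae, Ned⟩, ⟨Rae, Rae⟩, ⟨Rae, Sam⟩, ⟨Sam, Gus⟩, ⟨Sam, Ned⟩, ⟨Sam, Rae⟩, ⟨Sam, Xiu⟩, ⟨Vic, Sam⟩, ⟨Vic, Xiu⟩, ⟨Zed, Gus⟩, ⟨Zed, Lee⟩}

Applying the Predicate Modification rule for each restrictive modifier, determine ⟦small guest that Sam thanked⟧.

{Gus, Rae}

⟦that Sam thanked⟧ = {x : ⟨Sam, x⟩ ∈ ⟦thanked⟧} = {Gus, Ned, Rae, Xiu}
⟦guest⟧ = {Gus, Lee, Rae, Sam, Xiu, Zed}
… ∩ ⟦that Sam thanked⟧ = {Gus, Lee, Rae, Sam, Xiu, Zed} ∩ {Gus, Ned, Rae, Xiu} = {Gus, Rae, Xiu}
… ∩ ⟦small⟧ = {Gus, Rae, Xiu} ∩ {Gus, Lee, Ned, Rae} = {Gus, Rae}
So ⟦small guest that Sam thanked⟧ = {Gus, Rae}.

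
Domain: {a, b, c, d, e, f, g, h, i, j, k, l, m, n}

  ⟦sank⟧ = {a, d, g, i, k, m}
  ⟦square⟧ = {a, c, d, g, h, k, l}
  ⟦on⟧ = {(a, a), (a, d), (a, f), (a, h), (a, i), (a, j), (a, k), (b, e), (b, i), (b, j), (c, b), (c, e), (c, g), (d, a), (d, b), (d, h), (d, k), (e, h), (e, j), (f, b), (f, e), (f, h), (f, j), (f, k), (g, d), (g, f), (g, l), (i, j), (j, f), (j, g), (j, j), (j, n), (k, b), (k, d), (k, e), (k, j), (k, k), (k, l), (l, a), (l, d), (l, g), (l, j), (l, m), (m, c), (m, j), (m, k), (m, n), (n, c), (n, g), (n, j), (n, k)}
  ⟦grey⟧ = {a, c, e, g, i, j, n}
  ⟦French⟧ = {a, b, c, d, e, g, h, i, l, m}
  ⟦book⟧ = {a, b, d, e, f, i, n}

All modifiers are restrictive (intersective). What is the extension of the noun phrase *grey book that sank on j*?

{a, i}

⟦that sank⟧ = ⟦sank⟧ = {a, d, g, i, k, m}
⟦on j⟧ = {x : ⟨x, j⟩ ∈ ⟦on⟧} = {a, b, e, f, i, j, k, l, m, n}
⟦book⟧ = {a, b, d, e, f, i, n}
… ∩ ⟦that sank⟧ = {a, b, d, e, f, i, n} ∩ {a, d, g, i, k, m} = {a, d, i}
… ∩ ⟦on j⟧ = {a, d, i} ∩ {a, b, e, f, i, j, k, l, m, n} = {a, i}
… ∩ ⟦grey⟧ = {a, i} ∩ {a, c, e, g, i, j, n} = {a, i}
So ⟦grey book that sank on j⟧ = {a, i}.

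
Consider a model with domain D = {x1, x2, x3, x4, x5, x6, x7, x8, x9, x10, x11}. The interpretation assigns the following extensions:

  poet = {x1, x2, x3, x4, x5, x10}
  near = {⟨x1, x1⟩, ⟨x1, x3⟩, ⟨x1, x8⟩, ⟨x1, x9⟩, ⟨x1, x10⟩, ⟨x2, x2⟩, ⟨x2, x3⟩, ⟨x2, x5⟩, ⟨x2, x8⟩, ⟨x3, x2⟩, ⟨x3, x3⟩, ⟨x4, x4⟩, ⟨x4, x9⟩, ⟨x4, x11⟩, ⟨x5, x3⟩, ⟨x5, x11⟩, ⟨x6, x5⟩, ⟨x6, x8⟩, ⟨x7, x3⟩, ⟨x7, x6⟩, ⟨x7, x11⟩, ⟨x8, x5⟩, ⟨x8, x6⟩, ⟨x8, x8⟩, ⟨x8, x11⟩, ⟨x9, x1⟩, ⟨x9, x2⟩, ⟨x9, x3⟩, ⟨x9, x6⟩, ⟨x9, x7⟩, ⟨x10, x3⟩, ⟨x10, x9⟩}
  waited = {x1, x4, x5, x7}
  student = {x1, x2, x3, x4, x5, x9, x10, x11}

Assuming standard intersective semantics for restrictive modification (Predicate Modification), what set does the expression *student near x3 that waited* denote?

{x1, x5}

⟦near x3⟧ = {x : ⟨x, x3⟩ ∈ ⟦near⟧} = {x1, x2, x3, x5, x7, x9, x10}
⟦that waited⟧ = ⟦waited⟧ = {x1, x4, x5, x7}
⟦student⟧ = {x1, x2, x3, x4, x5, x9, x10, x11}
… ∩ ⟦near x3⟧ = {x1, x2, x3, x4, x5, x9, x10, x11} ∩ {x1, x2, x3, x5, x7, x9, x10} = {x1, x2, x3, x5, x9, x10}
… ∩ ⟦that waited⟧ = {x1, x2, x3, x5, x9, x10} ∩ {x1, x4, x5, x7} = {x1, x5}
So ⟦student near x3 that waited⟧ = {x1, x5}.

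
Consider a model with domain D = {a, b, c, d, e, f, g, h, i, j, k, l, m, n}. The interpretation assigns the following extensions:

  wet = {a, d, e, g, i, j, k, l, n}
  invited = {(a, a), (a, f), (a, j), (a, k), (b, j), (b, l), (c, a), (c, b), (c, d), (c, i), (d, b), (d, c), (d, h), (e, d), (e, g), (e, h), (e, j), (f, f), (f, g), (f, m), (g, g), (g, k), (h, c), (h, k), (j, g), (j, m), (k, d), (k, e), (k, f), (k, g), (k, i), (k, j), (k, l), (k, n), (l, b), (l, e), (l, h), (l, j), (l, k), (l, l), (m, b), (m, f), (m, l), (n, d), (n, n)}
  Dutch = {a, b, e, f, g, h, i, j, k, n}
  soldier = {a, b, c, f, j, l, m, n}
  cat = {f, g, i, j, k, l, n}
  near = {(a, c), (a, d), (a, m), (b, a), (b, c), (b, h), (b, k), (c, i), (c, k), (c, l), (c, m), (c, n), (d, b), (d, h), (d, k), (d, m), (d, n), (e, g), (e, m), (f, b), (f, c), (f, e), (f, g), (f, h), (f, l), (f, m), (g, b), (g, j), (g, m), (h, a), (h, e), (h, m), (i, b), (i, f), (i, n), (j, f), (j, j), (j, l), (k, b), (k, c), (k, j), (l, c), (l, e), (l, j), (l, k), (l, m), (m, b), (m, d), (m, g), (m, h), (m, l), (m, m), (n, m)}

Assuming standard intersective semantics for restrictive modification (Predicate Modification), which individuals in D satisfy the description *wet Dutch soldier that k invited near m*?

{n}

⟦that k invited⟧ = {x : ⟨k, x⟩ ∈ ⟦invited⟧} = {d, e, f, g, i, j, l, n}
⟦near m⟧ = {x : ⟨x, m⟩ ∈ ⟦near⟧} = {a, c, d, e, f, g, h, l, m, n}
⟦soldier⟧ = {a, b, c, f, j, l, m, n}
… ∩ ⟦that k invited⟧ = {a, b, c, f, j, l, m, n} ∩ {d, e, f, g, i, j, l, n} = {f, j, l, n}
… ∩ ⟦near m⟧ = {f, j, l, n} ∩ {a, c, d, e, f, g, h, l, m, n} = {f, l, n}
… ∩ ⟦wet⟧ = {f, l, n} ∩ {a, d, e, g, i, j, k, l, n} = {l, n}
… ∩ ⟦Dutch⟧ = {l, n} ∩ {a, b, e, f, g, h, i, j, k, n} = {n}
So ⟦wet Dutch soldier that k invited near m⟧ = {n}.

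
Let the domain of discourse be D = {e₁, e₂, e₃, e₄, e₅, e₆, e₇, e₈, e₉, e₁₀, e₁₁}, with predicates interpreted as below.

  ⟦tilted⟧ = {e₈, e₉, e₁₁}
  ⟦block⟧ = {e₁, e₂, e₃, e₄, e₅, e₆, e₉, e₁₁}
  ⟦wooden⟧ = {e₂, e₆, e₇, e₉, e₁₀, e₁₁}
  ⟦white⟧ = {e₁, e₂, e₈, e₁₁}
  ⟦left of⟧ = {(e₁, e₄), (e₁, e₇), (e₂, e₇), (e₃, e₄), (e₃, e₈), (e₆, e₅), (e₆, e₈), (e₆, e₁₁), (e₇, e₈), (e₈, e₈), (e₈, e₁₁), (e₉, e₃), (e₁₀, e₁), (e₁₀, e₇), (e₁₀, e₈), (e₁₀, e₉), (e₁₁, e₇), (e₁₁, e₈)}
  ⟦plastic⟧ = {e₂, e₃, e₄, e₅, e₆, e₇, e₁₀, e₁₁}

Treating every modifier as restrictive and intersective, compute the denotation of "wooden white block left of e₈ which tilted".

⟦left of e₈⟧ = {x : ⟨x, e₈⟩ ∈ ⟦left of⟧} = {e₃, e₆, e₇, e₈, e₁₀, e₁₁}
⟦which tilted⟧ = ⟦tilted⟧ = {e₈, e₉, e₁₁}
⟦block⟧ = {e₁, e₂, e₃, e₄, e₅, e₆, e₉, e₁₁}
… ∩ ⟦left of e₈⟧ = {e₁, e₂, e₃, e₄, e₅, e₆, e₉, e₁₁} ∩ {e₃, e₆, e₇, e₈, e₁₀, e₁₁} = {e₃, e₆, e₁₁}
… ∩ ⟦which tilted⟧ = {e₃, e₆, e₁₁} ∩ {e₈, e₉, e₁₁} = {e₁₁}
… ∩ ⟦wooden⟧ = {e₁₁} ∩ {e₂, e₆, e₇, e₉, e₁₀, e₁₁} = {e₁₁}
… ∩ ⟦white⟧ = {e₁₁} ∩ {e₁, e₂, e₈, e₁₁} = {e₁₁}
So ⟦wooden white block left of e₈ which tilted⟧ = {e₁₁}.

{e₁₁}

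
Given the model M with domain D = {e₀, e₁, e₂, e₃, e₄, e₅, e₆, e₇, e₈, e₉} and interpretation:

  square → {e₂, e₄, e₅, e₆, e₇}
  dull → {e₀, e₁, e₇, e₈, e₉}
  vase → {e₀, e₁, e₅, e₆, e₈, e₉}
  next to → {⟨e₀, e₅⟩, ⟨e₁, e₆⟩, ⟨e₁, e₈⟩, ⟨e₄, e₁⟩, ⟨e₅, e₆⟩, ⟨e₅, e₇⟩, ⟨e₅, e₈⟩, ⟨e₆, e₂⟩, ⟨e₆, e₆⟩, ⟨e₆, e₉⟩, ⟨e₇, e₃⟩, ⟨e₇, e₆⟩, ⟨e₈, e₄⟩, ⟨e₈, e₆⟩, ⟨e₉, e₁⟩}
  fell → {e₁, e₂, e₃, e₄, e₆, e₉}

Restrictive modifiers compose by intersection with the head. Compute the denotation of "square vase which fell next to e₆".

{e₆}

⟦which fell⟧ = ⟦fell⟧ = {e₁, e₂, e₃, e₄, e₆, e₉}
⟦next to e₆⟧ = {x : ⟨x, e₆⟩ ∈ ⟦next to⟧} = {e₁, e₅, e₆, e₇, e₈}
⟦vase⟧ = {e₀, e₁, e₅, e₆, e₈, e₉}
… ∩ ⟦which fell⟧ = {e₀, e₁, e₅, e₆, e₈, e₉} ∩ {e₁, e₂, e₃, e₄, e₆, e₉} = {e₁, e₆, e₉}
… ∩ ⟦next to e₆⟧ = {e₁, e₆, e₉} ∩ {e₁, e₅, e₆, e₇, e₈} = {e₁, e₆}
… ∩ ⟦square⟧ = {e₁, e₆} ∩ {e₂, e₄, e₅, e₆, e₇} = {e₆}
So ⟦square vase which fell next to e₆⟧ = {e₆}.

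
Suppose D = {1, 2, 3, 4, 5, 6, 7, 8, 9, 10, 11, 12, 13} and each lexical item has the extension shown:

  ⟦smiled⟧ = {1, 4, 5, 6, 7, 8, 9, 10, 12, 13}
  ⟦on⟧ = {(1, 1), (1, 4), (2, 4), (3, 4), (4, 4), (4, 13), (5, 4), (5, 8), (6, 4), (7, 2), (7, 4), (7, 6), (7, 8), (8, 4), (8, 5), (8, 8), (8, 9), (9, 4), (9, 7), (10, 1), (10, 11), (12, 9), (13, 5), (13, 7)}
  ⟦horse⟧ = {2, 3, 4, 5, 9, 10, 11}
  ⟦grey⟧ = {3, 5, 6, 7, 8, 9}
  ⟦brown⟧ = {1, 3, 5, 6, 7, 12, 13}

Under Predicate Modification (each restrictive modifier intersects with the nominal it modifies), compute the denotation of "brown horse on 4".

⟦on 4⟧ = {x : ⟨x, 4⟩ ∈ ⟦on⟧} = {1, 2, 3, 4, 5, 6, 7, 8, 9}
⟦horse⟧ = {2, 3, 4, 5, 9, 10, 11}
… ∩ ⟦on 4⟧ = {2, 3, 4, 5, 9, 10, 11} ∩ {1, 2, 3, 4, 5, 6, 7, 8, 9} = {2, 3, 4, 5, 9}
… ∩ ⟦brown⟧ = {2, 3, 4, 5, 9} ∩ {1, 3, 5, 6, 7, 12, 13} = {3, 5}
So ⟦brown horse on 4⟧ = {3, 5}.

{3, 5}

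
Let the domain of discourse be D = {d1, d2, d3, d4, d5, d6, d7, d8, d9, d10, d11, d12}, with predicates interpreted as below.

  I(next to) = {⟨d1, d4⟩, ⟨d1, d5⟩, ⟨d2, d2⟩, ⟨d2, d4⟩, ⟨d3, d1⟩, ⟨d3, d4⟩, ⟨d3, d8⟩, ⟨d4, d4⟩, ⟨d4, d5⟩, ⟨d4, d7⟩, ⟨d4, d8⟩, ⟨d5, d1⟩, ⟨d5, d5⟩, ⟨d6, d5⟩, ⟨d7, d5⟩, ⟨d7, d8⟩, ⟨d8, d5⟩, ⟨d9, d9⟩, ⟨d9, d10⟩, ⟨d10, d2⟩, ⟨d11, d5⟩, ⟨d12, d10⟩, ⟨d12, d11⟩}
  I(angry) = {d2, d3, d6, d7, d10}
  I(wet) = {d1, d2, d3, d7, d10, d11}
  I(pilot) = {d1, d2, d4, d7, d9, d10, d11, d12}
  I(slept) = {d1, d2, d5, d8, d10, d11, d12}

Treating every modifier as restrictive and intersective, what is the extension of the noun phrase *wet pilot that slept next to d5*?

⟦that slept⟧ = ⟦slept⟧ = {d1, d2, d5, d8, d10, d11, d12}
⟦next to d5⟧ = {x : ⟨x, d5⟩ ∈ ⟦next to⟧} = {d1, d4, d5, d6, d7, d8, d11}
⟦pilot⟧ = {d1, d2, d4, d7, d9, d10, d11, d12}
… ∩ ⟦that slept⟧ = {d1, d2, d4, d7, d9, d10, d11, d12} ∩ {d1, d2, d5, d8, d10, d11, d12} = {d1, d2, d10, d11, d12}
… ∩ ⟦next to d5⟧ = {d1, d2, d10, d11, d12} ∩ {d1, d4, d5, d6, d7, d8, d11} = {d1, d11}
… ∩ ⟦wet⟧ = {d1, d11} ∩ {d1, d2, d3, d7, d10, d11} = {d1, d11}
So ⟦wet pilot that slept next to d5⟧ = {d1, d11}.

{d1, d11}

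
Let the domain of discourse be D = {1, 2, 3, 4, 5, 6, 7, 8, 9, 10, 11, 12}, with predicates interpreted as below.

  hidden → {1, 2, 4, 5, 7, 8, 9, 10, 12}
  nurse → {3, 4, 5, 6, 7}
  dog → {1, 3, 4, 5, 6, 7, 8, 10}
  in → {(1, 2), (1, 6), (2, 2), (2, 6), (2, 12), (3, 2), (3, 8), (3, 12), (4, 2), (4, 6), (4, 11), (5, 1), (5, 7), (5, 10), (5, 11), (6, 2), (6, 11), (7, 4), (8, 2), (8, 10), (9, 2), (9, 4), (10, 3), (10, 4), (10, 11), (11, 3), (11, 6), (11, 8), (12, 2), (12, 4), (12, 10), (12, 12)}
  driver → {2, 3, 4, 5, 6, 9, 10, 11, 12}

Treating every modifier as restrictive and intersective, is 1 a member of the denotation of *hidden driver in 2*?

⟦in 2⟧ = {x : ⟨x, 2⟩ ∈ ⟦in⟧} = {1, 2, 3, 4, 6, 8, 9, 12}
⟦driver⟧ = {2, 3, 4, 5, 6, 9, 10, 11, 12}
… ∩ ⟦in 2⟧ = {2, 3, 4, 5, 6, 9, 10, 11, 12} ∩ {1, 2, 3, 4, 6, 8, 9, 12} = {2, 3, 4, 6, 9, 12}
… ∩ ⟦hidden⟧ = {2, 3, 4, 6, 9, 12} ∩ {1, 2, 4, 5, 7, 8, 9, 10, 12} = {2, 4, 9, 12}
⟦hidden driver in 2⟧ = {2, 4, 9, 12}; 1 ∉ this set.

no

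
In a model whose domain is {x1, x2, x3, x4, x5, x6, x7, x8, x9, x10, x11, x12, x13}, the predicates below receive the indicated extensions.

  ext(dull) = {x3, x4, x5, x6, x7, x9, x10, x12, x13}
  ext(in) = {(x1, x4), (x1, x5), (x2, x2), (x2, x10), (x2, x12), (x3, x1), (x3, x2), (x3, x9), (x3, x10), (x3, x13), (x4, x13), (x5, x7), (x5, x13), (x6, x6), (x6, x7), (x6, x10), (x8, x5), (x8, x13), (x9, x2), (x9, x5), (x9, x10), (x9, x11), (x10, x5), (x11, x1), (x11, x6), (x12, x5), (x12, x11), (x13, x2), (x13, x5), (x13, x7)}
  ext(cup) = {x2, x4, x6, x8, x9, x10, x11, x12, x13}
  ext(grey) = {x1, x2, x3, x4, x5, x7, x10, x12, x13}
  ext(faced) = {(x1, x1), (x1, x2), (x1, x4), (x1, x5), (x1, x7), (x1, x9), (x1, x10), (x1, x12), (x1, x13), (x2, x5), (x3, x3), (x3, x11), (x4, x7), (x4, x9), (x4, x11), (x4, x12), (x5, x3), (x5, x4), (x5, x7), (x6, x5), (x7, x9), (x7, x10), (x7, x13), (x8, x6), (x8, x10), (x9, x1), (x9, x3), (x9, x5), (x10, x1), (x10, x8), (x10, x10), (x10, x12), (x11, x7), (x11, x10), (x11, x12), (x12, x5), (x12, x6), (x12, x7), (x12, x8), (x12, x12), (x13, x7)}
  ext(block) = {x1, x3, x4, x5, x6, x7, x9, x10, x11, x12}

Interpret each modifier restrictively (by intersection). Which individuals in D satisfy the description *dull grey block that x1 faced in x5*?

{x10, x12}

⟦that x1 faced⟧ = {x : ⟨x1, x⟩ ∈ ⟦faced⟧} = {x1, x2, x4, x5, x7, x9, x10, x12, x13}
⟦in x5⟧ = {x : ⟨x, x5⟩ ∈ ⟦in⟧} = {x1, x8, x9, x10, x12, x13}
⟦block⟧ = {x1, x3, x4, x5, x6, x7, x9, x10, x11, x12}
… ∩ ⟦that x1 faced⟧ = {x1, x3, x4, x5, x6, x7, x9, x10, x11, x12} ∩ {x1, x2, x4, x5, x7, x9, x10, x12, x13} = {x1, x4, x5, x7, x9, x10, x12}
… ∩ ⟦in x5⟧ = {x1, x4, x5, x7, x9, x10, x12} ∩ {x1, x8, x9, x10, x12, x13} = {x1, x9, x10, x12}
… ∩ ⟦dull⟧ = {x1, x9, x10, x12} ∩ {x3, x4, x5, x6, x7, x9, x10, x12, x13} = {x9, x10, x12}
… ∩ ⟦grey⟧ = {x9, x10, x12} ∩ {x1, x2, x3, x4, x5, x7, x10, x12, x13} = {x10, x12}
So ⟦dull grey block that x1 faced in x5⟧ = {x10, x12}.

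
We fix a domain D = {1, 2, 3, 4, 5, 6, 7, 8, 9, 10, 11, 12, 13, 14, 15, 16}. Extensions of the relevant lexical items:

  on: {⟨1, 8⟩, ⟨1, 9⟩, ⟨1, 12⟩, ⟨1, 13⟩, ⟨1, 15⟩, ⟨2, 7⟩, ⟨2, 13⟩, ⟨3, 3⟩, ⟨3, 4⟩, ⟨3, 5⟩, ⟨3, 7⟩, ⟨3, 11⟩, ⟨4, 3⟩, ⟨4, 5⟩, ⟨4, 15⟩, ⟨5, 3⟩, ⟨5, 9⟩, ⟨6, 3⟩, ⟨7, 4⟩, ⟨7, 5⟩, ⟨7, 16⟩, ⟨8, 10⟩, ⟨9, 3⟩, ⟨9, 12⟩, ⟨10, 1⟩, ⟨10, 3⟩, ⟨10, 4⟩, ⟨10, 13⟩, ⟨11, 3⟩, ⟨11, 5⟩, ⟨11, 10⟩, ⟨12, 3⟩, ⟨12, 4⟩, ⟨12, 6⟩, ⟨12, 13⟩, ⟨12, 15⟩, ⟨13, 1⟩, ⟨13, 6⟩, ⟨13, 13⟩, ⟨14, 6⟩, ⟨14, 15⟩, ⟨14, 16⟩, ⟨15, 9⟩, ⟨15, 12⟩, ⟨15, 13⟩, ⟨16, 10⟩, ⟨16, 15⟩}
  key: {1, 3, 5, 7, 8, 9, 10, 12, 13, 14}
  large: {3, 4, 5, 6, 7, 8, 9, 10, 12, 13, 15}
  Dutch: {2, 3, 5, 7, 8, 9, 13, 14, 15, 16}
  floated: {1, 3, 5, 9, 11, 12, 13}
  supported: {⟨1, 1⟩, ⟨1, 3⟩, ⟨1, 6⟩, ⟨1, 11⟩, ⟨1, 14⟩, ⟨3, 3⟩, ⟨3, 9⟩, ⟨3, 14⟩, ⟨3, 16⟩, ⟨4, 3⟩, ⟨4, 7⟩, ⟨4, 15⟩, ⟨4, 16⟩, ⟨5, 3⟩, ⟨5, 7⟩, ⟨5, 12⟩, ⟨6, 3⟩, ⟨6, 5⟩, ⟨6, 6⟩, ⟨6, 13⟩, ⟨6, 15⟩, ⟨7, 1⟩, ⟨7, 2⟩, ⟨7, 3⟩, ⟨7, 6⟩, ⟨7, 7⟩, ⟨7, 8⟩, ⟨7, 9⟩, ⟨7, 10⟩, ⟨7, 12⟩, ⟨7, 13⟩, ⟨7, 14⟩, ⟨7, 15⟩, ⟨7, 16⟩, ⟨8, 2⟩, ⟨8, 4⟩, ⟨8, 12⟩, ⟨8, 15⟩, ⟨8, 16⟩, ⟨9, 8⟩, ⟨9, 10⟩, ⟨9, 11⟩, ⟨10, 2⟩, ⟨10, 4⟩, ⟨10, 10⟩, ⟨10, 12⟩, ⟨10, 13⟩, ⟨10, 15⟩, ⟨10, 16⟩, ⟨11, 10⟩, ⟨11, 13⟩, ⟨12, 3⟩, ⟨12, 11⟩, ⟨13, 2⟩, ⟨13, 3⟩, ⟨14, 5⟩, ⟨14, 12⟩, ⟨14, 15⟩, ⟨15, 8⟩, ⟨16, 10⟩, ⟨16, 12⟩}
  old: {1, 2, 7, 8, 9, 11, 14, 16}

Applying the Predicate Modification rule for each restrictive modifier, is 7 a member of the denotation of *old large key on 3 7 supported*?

no

⟦on 3⟧ = {x : ⟨x, 3⟩ ∈ ⟦on⟧} = {3, 4, 5, 6, 9, 10, 11, 12}
⟦7 supported⟧ = {x : ⟨7, x⟩ ∈ ⟦supported⟧} = {1, 2, 3, 6, 7, 8, 9, 10, 12, 13, 14, 15, 16}
⟦key⟧ = {1, 3, 5, 7, 8, 9, 10, 12, 13, 14}
… ∩ ⟦on 3⟧ = {1, 3, 5, 7, 8, 9, 10, 12, 13, 14} ∩ {3, 4, 5, 6, 9, 10, 11, 12} = {3, 5, 9, 10, 12}
… ∩ ⟦7 supported⟧ = {3, 5, 9, 10, 12} ∩ {1, 2, 3, 6, 7, 8, 9, 10, 12, 13, 14, 15, 16} = {3, 9, 10, 12}
… ∩ ⟦old⟧ = {3, 9, 10, 12} ∩ {1, 2, 7, 8, 9, 11, 14, 16} = {9}
… ∩ ⟦large⟧ = {9} ∩ {3, 4, 5, 6, 7, 8, 9, 10, 12, 13, 15} = {9}
⟦old large key on 3 7 supported⟧ = {9}; 7 ∉ this set.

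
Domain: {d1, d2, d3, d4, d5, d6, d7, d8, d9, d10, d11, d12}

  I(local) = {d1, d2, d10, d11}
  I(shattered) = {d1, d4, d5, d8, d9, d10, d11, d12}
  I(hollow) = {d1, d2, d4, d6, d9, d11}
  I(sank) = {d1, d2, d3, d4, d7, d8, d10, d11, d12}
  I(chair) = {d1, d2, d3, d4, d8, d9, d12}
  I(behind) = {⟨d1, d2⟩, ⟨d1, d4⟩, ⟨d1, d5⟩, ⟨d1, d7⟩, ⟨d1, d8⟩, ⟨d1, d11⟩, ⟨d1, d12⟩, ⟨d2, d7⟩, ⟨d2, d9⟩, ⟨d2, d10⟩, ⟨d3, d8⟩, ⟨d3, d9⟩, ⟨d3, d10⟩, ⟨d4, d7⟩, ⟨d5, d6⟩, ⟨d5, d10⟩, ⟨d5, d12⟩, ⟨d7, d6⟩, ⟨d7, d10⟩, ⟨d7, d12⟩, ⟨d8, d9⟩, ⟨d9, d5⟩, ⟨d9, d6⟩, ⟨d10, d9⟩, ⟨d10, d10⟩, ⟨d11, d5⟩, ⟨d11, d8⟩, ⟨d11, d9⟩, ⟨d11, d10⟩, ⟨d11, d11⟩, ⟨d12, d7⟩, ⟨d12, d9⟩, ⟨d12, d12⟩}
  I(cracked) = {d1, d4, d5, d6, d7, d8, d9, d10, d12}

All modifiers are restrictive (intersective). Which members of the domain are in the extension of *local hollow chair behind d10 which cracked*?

∅

⟦behind d10⟧ = {x : ⟨x, d10⟩ ∈ ⟦behind⟧} = {d2, d3, d5, d7, d10, d11}
⟦which cracked⟧ = ⟦cracked⟧ = {d1, d4, d5, d6, d7, d8, d9, d10, d12}
⟦chair⟧ = {d1, d2, d3, d4, d8, d9, d12}
… ∩ ⟦behind d10⟧ = {d1, d2, d3, d4, d8, d9, d12} ∩ {d2, d3, d5, d7, d10, d11} = {d2, d3}
… ∩ ⟦which cracked⟧ = {d2, d3} ∩ {d1, d4, d5, d6, d7, d8, d9, d10, d12} = ∅
… ∩ ⟦local⟧ = ∅ ∩ {d1, d2, d10, d11} = ∅
… ∩ ⟦hollow⟧ = ∅ ∩ {d1, d2, d4, d6, d9, d11} = ∅
So ⟦local hollow chair behind d10 which cracked⟧ = ∅.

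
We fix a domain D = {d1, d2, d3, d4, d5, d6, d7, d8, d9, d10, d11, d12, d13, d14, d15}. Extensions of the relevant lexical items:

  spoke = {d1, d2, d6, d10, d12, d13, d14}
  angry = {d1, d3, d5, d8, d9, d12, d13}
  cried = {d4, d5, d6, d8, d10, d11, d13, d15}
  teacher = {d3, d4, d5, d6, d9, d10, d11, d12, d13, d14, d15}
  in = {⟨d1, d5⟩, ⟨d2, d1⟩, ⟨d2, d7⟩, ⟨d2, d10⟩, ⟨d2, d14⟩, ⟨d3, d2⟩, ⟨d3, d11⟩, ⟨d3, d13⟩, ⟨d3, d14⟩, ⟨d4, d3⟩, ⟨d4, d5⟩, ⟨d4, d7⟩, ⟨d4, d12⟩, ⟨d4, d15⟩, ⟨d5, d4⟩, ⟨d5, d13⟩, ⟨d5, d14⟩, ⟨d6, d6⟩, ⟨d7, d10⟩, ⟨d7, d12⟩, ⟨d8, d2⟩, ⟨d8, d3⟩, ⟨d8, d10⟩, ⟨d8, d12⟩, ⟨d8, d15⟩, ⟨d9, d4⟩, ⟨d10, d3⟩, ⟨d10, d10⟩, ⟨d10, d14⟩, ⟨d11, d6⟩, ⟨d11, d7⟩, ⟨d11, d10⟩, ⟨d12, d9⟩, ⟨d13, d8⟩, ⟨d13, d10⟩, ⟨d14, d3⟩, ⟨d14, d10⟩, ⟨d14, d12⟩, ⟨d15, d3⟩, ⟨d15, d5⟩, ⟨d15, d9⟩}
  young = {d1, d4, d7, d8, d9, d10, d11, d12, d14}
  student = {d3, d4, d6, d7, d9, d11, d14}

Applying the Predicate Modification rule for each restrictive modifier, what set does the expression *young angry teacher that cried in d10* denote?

⟦that cried⟧ = ⟦cried⟧ = {d4, d5, d6, d8, d10, d11, d13, d15}
⟦in d10⟧ = {x : ⟨x, d10⟩ ∈ ⟦in⟧} = {d2, d7, d8, d10, d11, d13, d14}
⟦teacher⟧ = {d3, d4, d5, d6, d9, d10, d11, d12, d13, d14, d15}
… ∩ ⟦that cried⟧ = {d3, d4, d5, d6, d9, d10, d11, d12, d13, d14, d15} ∩ {d4, d5, d6, d8, d10, d11, d13, d15} = {d4, d5, d6, d10, d11, d13, d15}
… ∩ ⟦in d10⟧ = {d4, d5, d6, d10, d11, d13, d15} ∩ {d2, d7, d8, d10, d11, d13, d14} = {d10, d11, d13}
… ∩ ⟦young⟧ = {d10, d11, d13} ∩ {d1, d4, d7, d8, d9, d10, d11, d12, d14} = {d10, d11}
… ∩ ⟦angry⟧ = {d10, d11} ∩ {d1, d3, d5, d8, d9, d12, d13} = ∅
So ⟦young angry teacher that cried in d10⟧ = { }.

{ }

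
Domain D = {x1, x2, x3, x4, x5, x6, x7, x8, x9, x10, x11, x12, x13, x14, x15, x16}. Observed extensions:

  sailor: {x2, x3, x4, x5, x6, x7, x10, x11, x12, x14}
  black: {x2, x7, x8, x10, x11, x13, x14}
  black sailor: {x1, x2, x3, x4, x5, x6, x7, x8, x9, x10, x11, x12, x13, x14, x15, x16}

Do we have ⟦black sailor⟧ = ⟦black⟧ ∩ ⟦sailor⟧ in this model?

⟦black⟧ ∩ ⟦sailor⟧ = {x2, x7, x8, x10, x11, x13, x14} ∩ {x2, x3, x4, x5, x6, x7, x10, x11, x12, x14} = {x2, x7, x10, x11, x14}
Observed ⟦black sailor⟧ = {x1, x2, x3, x4, x5, x6, x7, x8, x9, x10, x11, x12, x13, x14, x15, x16}.
These differ, so the modifier is not intersective in this model.

no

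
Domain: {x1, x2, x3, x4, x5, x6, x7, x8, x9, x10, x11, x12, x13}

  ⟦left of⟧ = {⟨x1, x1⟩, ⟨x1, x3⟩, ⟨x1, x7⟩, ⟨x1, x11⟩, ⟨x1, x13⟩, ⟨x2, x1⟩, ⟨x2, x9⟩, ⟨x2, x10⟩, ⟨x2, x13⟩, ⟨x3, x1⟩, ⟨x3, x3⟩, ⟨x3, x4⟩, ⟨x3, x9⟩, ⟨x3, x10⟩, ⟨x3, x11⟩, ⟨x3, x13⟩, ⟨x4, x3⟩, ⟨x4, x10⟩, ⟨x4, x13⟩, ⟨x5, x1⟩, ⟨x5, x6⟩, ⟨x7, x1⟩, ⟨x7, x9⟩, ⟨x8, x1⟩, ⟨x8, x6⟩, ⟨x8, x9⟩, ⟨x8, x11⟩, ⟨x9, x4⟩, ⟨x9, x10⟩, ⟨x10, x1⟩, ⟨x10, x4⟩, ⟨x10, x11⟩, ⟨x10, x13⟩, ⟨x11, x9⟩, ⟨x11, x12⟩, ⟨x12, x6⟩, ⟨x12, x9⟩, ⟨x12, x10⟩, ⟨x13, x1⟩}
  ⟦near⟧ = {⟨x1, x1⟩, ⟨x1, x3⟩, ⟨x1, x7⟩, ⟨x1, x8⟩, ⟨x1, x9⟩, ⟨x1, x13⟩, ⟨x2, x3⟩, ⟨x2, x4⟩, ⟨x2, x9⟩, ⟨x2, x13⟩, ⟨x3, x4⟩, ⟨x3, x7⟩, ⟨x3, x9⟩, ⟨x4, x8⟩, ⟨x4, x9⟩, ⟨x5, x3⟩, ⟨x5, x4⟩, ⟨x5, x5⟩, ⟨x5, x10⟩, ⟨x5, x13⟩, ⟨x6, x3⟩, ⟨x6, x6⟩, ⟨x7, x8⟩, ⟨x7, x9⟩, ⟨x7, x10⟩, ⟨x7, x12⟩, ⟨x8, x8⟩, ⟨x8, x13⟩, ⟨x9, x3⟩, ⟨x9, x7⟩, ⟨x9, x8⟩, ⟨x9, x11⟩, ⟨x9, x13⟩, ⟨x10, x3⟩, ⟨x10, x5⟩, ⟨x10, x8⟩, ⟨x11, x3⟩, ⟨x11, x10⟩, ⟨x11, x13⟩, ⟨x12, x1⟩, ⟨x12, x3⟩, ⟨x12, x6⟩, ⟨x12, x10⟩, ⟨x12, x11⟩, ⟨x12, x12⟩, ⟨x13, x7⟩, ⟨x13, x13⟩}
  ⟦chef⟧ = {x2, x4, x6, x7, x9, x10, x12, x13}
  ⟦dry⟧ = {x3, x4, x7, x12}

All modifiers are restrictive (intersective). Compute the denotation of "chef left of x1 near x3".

{x2, x10}

⟦left of x1⟧ = {x : ⟨x, x1⟩ ∈ ⟦left of⟧} = {x1, x2, x3, x5, x7, x8, x10, x13}
⟦near x3⟧ = {x : ⟨x, x3⟩ ∈ ⟦near⟧} = {x1, x2, x5, x6, x9, x10, x11, x12}
⟦chef⟧ = {x2, x4, x6, x7, x9, x10, x12, x13}
… ∩ ⟦left of x1⟧ = {x2, x4, x6, x7, x9, x10, x12, x13} ∩ {x1, x2, x3, x5, x7, x8, x10, x13} = {x2, x7, x10, x13}
… ∩ ⟦near x3⟧ = {x2, x7, x10, x13} ∩ {x1, x2, x5, x6, x9, x10, x11, x12} = {x2, x10}
So ⟦chef left of x1 near x3⟧ = {x2, x10}.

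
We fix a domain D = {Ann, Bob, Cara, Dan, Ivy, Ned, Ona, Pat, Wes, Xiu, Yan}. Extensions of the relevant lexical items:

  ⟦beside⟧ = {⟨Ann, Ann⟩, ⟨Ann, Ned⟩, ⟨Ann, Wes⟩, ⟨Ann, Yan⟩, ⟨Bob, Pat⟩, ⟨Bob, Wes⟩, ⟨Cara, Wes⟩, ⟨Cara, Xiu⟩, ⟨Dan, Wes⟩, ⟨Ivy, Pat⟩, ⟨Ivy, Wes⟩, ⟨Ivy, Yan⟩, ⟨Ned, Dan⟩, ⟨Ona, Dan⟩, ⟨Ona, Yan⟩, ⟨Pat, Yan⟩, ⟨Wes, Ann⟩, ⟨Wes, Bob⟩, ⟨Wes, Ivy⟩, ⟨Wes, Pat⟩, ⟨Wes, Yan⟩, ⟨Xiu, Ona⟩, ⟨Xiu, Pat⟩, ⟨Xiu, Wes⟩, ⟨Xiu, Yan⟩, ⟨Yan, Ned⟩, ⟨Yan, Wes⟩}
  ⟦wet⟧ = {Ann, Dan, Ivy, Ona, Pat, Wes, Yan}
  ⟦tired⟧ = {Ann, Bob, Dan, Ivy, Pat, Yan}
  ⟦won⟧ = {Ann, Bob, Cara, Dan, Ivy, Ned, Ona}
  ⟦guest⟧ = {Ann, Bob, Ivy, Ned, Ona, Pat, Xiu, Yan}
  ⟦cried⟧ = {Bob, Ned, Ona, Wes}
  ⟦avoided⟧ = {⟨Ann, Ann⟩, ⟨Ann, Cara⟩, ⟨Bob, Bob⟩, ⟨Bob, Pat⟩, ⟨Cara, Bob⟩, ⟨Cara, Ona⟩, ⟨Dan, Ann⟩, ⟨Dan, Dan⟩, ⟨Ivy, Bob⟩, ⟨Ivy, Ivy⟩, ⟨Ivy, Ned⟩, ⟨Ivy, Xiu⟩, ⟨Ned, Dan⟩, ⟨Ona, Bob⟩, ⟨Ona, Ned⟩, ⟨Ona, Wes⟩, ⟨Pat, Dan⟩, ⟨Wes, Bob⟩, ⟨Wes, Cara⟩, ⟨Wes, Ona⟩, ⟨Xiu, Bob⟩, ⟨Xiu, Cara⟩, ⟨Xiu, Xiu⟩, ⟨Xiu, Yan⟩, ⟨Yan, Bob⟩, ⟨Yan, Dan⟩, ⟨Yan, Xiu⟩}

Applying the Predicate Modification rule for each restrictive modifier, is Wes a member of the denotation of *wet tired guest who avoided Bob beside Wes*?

no

⟦who avoided Bob⟧ = {x : ⟨x, Bob⟩ ∈ ⟦avoided⟧} = {Bob, Cara, Ivy, Ona, Wes, Xiu, Yan}
⟦beside Wes⟧ = {x : ⟨x, Wes⟩ ∈ ⟦beside⟧} = {Ann, Bob, Cara, Dan, Ivy, Xiu, Yan}
⟦guest⟧ = {Ann, Bob, Ivy, Ned, Ona, Pat, Xiu, Yan}
… ∩ ⟦who avoided Bob⟧ = {Ann, Bob, Ivy, Ned, Ona, Pat, Xiu, Yan} ∩ {Bob, Cara, Ivy, Ona, Wes, Xiu, Yan} = {Bob, Ivy, Ona, Xiu, Yan}
… ∩ ⟦beside Wes⟧ = {Bob, Ivy, Ona, Xiu, Yan} ∩ {Ann, Bob, Cara, Dan, Ivy, Xiu, Yan} = {Bob, Ivy, Xiu, Yan}
… ∩ ⟦wet⟧ = {Bob, Ivy, Xiu, Yan} ∩ {Ann, Dan, Ivy, Ona, Pat, Wes, Yan} = {Ivy, Yan}
… ∩ ⟦tired⟧ = {Ivy, Yan} ∩ {Ann, Bob, Dan, Ivy, Pat, Yan} = {Ivy, Yan}
⟦wet tired guest who avoided Bob beside Wes⟧ = {Ivy, Yan}; Wes ∉ this set.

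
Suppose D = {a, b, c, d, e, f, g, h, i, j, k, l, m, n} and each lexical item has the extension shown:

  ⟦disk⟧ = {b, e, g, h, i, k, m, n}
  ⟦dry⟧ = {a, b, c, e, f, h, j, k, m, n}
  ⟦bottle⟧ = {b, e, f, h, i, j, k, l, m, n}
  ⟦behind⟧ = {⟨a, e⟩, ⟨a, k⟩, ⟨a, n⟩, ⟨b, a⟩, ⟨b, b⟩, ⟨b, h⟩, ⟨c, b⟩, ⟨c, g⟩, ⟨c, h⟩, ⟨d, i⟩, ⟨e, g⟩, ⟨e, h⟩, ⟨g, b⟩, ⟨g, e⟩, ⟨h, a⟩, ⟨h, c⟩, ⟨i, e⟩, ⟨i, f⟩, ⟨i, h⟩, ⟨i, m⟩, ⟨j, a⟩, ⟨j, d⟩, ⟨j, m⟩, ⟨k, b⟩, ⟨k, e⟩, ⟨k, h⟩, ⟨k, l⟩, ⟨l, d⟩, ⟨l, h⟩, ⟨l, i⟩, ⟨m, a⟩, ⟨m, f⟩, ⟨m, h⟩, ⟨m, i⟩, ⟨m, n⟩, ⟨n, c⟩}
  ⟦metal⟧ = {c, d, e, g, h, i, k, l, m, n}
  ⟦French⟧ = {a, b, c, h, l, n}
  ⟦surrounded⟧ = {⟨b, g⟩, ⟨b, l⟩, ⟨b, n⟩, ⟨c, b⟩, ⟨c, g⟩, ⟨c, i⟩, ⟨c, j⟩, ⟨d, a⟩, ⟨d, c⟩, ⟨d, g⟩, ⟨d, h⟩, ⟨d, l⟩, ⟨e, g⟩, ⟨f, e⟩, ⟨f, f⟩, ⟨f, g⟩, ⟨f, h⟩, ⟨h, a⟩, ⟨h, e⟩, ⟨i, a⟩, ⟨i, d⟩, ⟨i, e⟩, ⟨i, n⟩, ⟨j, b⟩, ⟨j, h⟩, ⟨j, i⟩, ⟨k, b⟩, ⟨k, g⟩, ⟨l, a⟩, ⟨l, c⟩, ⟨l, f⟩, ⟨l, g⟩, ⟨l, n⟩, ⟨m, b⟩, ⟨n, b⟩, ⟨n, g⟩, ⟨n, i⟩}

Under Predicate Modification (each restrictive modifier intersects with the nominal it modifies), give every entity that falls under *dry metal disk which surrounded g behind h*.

{e, k}

⟦which surrounded g⟧ = {x : ⟨x, g⟩ ∈ ⟦surrounded⟧} = {b, c, d, e, f, k, l, n}
⟦behind h⟧ = {x : ⟨x, h⟩ ∈ ⟦behind⟧} = {b, c, e, i, k, l, m}
⟦disk⟧ = {b, e, g, h, i, k, m, n}
… ∩ ⟦which surrounded g⟧ = {b, e, g, h, i, k, m, n} ∩ {b, c, d, e, f, k, l, n} = {b, e, k, n}
… ∩ ⟦behind h⟧ = {b, e, k, n} ∩ {b, c, e, i, k, l, m} = {b, e, k}
… ∩ ⟦dry⟧ = {b, e, k} ∩ {a, b, c, e, f, h, j, k, m, n} = {b, e, k}
… ∩ ⟦metal⟧ = {b, e, k} ∩ {c, d, e, g, h, i, k, l, m, n} = {e, k}
So ⟦dry metal disk which surrounded g behind h⟧ = {e, k}.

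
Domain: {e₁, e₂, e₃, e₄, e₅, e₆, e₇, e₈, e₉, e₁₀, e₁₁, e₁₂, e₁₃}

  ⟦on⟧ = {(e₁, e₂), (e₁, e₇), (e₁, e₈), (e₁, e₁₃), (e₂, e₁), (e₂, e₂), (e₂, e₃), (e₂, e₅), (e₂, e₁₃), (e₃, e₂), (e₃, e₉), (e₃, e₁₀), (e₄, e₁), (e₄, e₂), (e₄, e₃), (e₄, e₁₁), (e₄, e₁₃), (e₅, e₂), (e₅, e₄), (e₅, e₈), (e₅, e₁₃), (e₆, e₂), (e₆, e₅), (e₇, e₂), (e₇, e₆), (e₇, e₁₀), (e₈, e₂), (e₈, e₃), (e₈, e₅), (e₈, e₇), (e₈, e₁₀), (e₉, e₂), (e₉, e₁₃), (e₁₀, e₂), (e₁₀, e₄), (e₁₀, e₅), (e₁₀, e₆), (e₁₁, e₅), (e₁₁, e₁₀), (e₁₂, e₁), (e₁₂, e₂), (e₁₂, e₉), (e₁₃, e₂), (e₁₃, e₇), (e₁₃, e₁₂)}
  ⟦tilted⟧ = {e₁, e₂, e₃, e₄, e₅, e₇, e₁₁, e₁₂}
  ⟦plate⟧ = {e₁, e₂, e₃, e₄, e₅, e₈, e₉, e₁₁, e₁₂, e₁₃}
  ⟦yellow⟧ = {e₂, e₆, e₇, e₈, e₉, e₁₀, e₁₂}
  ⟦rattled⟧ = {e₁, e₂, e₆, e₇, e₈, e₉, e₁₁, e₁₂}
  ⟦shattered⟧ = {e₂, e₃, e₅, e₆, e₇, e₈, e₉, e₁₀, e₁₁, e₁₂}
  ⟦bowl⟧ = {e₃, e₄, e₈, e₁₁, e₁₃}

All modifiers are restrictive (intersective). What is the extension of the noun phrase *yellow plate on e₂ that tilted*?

⟦on e₂⟧ = {x : ⟨x, e₂⟩ ∈ ⟦on⟧} = {e₁, e₂, e₃, e₄, e₅, e₆, e₇, e₈, e₉, e₁₀, e₁₂, e₁₃}
⟦that tilted⟧ = ⟦tilted⟧ = {e₁, e₂, e₃, e₄, e₅, e₇, e₁₁, e₁₂}
⟦plate⟧ = {e₁, e₂, e₃, e₄, e₅, e₈, e₉, e₁₁, e₁₂, e₁₃}
… ∩ ⟦on e₂⟧ = {e₁, e₂, e₃, e₄, e₅, e₈, e₉, e₁₁, e₁₂, e₁₃} ∩ {e₁, e₂, e₃, e₄, e₅, e₆, e₇, e₈, e₉, e₁₀, e₁₂, e₁₃} = {e₁, e₂, e₃, e₄, e₅, e₈, e₉, e₁₂, e₁₃}
… ∩ ⟦that tilted⟧ = {e₁, e₂, e₃, e₄, e₅, e₈, e₉, e₁₂, e₁₃} ∩ {e₁, e₂, e₃, e₄, e₅, e₇, e₁₁, e₁₂} = {e₁, e₂, e₃, e₄, e₅, e₁₂}
… ∩ ⟦yellow⟧ = {e₁, e₂, e₃, e₄, e₅, e₁₂} ∩ {e₂, e₆, e₇, e₈, e₉, e₁₀, e₁₂} = {e₂, e₁₂}
So ⟦yellow plate on e₂ that tilted⟧ = {e₂, e₁₂}.

{e₂, e₁₂}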